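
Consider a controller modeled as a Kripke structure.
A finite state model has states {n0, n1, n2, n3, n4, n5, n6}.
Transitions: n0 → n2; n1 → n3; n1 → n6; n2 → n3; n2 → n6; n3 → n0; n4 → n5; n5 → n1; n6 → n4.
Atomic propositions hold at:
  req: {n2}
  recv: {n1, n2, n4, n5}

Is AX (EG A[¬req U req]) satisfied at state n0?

Yes

Sat(¬req) = {n0, n1, n3, n4, n5, n6}
A[¬req U req]: least fixpoint, start Z0 = Sat(req) = {n2}, add states in Sat(¬req) with every successor in Z. Z1 = {n0, n2}; Z2 = {n0, n2, n3}; fixed.
Sat(A[¬req U req]) = {n0, n2, n3}
EG A[¬req U req]: greatest fixpoint, start Z0 = {n0, n2, n3}, keep only states in Sat with some successor in Z. Already a fixed point.
Sat(EG A[¬req U req]) = {n0, n2, n3}
Sat(AX (EG A[¬req U req])) = {s : every successor in {n0, n2, n3}} = {n0, n3}
n0 ∈ Sat(AX (EG A[¬req U req])) = {n0, n3}, so the formula holds at n0.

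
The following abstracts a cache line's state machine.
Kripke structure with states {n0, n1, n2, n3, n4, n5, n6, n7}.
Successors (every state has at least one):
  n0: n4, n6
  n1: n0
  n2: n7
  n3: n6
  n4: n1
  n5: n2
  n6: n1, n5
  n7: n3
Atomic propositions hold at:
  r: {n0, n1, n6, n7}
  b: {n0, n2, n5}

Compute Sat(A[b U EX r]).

Sat(EX r) = {s : some successor in {n0, n1, n6, n7}} = {n0, n1, n2, n3, n4, n6}
A[b U EX r]: least fixpoint, start Z0 = Sat(EX r) = {n0, n1, n2, n3, n4, n6}, add states in Sat(b) with every successor in Z. Z1 = {n0, n1, n2, n3, n4, n5, n6}; fixed.
Sat(A[b U EX r]) = {n0, n1, n2, n3, n4, n5, n6}

{n0, n1, n2, n3, n4, n5, n6}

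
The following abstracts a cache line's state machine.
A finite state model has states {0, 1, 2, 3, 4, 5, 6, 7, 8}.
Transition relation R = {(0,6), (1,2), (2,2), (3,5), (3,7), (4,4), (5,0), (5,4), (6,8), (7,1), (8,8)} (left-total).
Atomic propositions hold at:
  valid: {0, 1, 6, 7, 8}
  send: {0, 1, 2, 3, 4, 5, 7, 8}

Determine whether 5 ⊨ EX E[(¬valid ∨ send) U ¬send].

Yes

Sat(¬valid) = {2, 3, 4, 5}
Sat(¬valid ∨ send) = {0, 1, 2, 3, 4, 5, 7, 8}
Sat(¬send) = {6}
E[(¬valid ∨ send) U ¬send]: least fixpoint, start Z0 = Sat(¬send) = {6}, add states in Sat(¬valid ∨ send) with some successor in Z. Z1 = {0, 6}; Z2 = {0, 5, 6}; Z3 = {0, 3, 5, 6}; fixed.
Sat(E[(¬valid ∨ send) U ¬send]) = {0, 3, 5, 6}
Sat(EX E[(¬valid ∨ send) U ¬send]) = {s : some successor in {0, 3, 5, 6}} = {0, 3, 5}
5 ∈ Sat(EX E[(¬valid ∨ send) U ¬send]) = {0, 3, 5}, so the formula holds at 5.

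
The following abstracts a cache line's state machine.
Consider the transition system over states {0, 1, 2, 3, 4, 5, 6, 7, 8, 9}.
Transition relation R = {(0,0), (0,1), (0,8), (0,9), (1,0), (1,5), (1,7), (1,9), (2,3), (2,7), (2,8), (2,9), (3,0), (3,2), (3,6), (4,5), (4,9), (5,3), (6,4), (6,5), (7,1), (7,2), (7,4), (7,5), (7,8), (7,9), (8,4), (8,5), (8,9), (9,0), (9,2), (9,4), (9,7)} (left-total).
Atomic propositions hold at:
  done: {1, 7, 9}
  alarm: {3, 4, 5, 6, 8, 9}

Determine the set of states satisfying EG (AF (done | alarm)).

Sat(done | alarm) = {1, 3, 4, 5, 6, 7, 8, 9}
AF (done | alarm): least fixpoint, start Z0 = {1, 3, 4, 5, 6, 7, 8, 9}, add states with every successor in Z. Z1 = {1, 2, 3, 4, 5, 6, 7, 8, 9}; fixed.
Sat(AF (done | alarm)) = {1, 2, 3, 4, 5, 6, 7, 8, 9}
EG (AF (done | alarm)): greatest fixpoint, start Z0 = {1, 2, 3, 4, 5, 6, 7, 8, 9}, keep only states in Sat with some successor in Z. Already a fixed point.
Sat(EG (AF (done | alarm))) = {1, 2, 3, 4, 5, 6, 7, 8, 9}

{1, 2, 3, 4, 5, 6, 7, 8, 9}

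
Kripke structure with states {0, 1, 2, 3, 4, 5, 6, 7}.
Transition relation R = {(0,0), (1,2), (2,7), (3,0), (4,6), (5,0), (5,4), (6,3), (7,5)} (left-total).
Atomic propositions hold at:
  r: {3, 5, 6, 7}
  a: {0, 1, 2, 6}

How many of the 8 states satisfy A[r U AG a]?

3

AG a: greatest fixpoint, start Z0 = {0, 1, 2, 6}, keep only states in Sat with every successor in Z. Z1 = {0, 1}; Z2 = {0}; fixed.
Sat(AG a) = {0}
A[r U AG a]: least fixpoint, start Z0 = Sat(AG a) = {0}, add states in Sat(r) with every successor in Z. Z1 = {0, 3}; Z2 = {0, 3, 6}; fixed.
Sat(A[r U AG a]) = {0, 3, 6}
|Sat(A[r U AG a])| = |{0, 3, 6}| = 3.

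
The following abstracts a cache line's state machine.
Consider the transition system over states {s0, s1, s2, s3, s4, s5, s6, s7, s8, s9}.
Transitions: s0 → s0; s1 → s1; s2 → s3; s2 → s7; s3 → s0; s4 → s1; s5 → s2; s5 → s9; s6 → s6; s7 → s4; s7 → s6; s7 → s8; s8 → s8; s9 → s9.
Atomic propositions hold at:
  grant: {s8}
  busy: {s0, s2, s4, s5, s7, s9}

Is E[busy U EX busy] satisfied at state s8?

No

Sat(EX busy) = {s : some successor in {s0, s2, s4, s5, s7, s9}} = {s0, s2, s3, s5, s7, s9}
E[busy U EX busy]: least fixpoint, start Z0 = Sat(EX busy) = {s0, s2, s3, s5, s7, s9}, add states in Sat(busy) with some successor in Z. Already a fixed point.
Sat(E[busy U EX busy]) = {s0, s2, s3, s5, s7, s9}
s8 ∉ Sat(E[busy U EX busy]) = {s0, s2, s3, s5, s7, s9}, so the formula does not hold at s8.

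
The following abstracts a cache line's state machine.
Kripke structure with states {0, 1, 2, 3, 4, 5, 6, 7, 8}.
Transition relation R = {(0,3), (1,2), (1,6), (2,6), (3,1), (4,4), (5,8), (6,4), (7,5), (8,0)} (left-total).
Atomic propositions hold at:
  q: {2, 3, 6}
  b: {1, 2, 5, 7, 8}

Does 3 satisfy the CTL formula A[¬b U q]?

Yes

Sat(¬b) = {0, 3, 4, 6}
A[¬b U q]: least fixpoint, start Z0 = Sat(q) = {2, 3, 6}, add states in Sat(¬b) with every successor in Z. Z1 = {0, 2, 3, 6}; fixed.
Sat(A[¬b U q]) = {0, 2, 3, 6}
3 ∈ Sat(A[¬b U q]) = {0, 2, 3, 6}, so the formula holds at 3.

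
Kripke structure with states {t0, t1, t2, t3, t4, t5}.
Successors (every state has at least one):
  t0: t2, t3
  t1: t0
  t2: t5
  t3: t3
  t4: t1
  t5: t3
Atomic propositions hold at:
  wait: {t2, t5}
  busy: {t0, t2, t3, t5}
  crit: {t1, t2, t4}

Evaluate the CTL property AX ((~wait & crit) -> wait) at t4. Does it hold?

No

Sat(~wait) = {t0, t1, t3, t4}
Sat(~wait & crit) = {t1, t4}
Sat((~wait & crit) -> wait) = {t0, t2, t3, t5}
Sat(AX ((~wait & crit) -> wait)) = {s : every successor in {t0, t2, t3, t5}} = {t0, t1, t2, t3, t5}
t4 ∉ Sat(AX ((~wait & crit) -> wait)) = {t0, t1, t2, t3, t5}, so the formula does not hold at t4.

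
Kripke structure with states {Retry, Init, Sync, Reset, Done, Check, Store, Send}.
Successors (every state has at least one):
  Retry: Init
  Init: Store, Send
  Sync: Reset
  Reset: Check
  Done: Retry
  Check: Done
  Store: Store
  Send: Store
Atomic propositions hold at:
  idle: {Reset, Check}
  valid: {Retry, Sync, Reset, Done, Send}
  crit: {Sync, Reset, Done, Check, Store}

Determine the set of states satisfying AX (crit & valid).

Sat(crit & valid) = {Sync, Reset, Done}
Sat(AX (crit & valid)) = {s : every successor in {Sync, Reset, Done}} = {Sync, Check}

{Sync, Check}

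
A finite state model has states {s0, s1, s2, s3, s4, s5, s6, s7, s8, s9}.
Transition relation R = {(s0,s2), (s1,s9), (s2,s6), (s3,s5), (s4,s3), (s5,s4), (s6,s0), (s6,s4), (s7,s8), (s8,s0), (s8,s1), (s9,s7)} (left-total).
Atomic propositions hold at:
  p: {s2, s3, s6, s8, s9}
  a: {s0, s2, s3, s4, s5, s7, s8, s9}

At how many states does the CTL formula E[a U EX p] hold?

9

Sat(EX p) = {s : some successor in {s2, s3, s6, s8, s9}} = {s0, s1, s2, s4, s7}
E[a U EX p]: least fixpoint, start Z0 = Sat(EX p) = {s0, s1, s2, s4, s7}, add states in Sat(a) with some successor in Z. Z1 = {s0, s1, s2, s4, s5, s7, s8, s9}; Z2 = {s0, s1, s2, s3, s4, s5, s7, s8, s9}; fixed.
Sat(E[a U EX p]) = {s0, s1, s2, s3, s4, s5, s7, s8, s9}
|Sat(E[a U EX p])| = |{s0, s1, s2, s3, s4, s5, s7, s8, s9}| = 9.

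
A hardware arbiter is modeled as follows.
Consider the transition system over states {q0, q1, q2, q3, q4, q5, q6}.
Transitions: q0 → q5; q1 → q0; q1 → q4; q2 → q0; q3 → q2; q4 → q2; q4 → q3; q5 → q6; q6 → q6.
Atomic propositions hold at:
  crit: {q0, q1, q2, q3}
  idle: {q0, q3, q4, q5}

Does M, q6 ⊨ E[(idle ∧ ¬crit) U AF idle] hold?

No

Sat(¬crit) = {q4, q5, q6}
Sat(idle ∧ ¬crit) = {q4, q5}
AF idle: least fixpoint, start Z0 = {q0, q3, q4, q5}, add states with every successor in Z. Z1 = {q0, q1, q2, q3, q4, q5}; fixed.
Sat(AF idle) = {q0, q1, q2, q3, q4, q5}
E[(idle ∧ ¬crit) U AF idle]: least fixpoint, start Z0 = Sat(AF idle) = {q0, q1, q2, q3, q4, q5}, add states in Sat(idle ∧ ¬crit) with some successor in Z. Already a fixed point.
Sat(E[(idle ∧ ¬crit) U AF idle]) = {q0, q1, q2, q3, q4, q5}
q6 ∉ Sat(E[(idle ∧ ¬crit) U AF idle]) = {q0, q1, q2, q3, q4, q5}, so the formula does not hold at q6.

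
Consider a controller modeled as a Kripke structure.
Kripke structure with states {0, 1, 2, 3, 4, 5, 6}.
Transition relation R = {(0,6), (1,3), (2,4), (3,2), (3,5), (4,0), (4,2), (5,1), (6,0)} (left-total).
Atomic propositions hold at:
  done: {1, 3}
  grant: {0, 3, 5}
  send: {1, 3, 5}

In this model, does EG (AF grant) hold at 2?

No

AF grant: least fixpoint, start Z0 = {0, 3, 5}, add states with every successor in Z. Z1 = {0, 1, 3, 5, 6}; fixed.
Sat(AF grant) = {0, 1, 3, 5, 6}
EG (AF grant): greatest fixpoint, start Z0 = {0, 1, 3, 5, 6}, keep only states in Sat with some successor in Z. Already a fixed point.
Sat(EG (AF grant)) = {0, 1, 3, 5, 6}
2 ∉ Sat(EG (AF grant)) = {0, 1, 3, 5, 6}, so the formula does not hold at 2.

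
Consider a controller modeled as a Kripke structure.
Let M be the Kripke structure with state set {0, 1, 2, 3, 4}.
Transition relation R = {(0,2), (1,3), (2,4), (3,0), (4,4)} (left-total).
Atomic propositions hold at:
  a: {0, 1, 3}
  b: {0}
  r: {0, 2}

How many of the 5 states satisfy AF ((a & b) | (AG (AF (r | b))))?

3

Sat(a & b) = {0}
Sat(r | b) = {0, 2}
AF (r | b): least fixpoint, start Z0 = {0, 2}, add states with every successor in Z. Z1 = {0, 2, 3}; Z2 = {0, 1, 2, 3}; fixed.
Sat(AF (r | b)) = {0, 1, 2, 3}
AG (AF (r | b)): greatest fixpoint, start Z0 = {0, 1, 2, 3}, keep only states in Sat with every successor in Z. Z1 = {0, 1, 3}; Z2 = {1, 3}; Z3 = {1}; Z4 = ∅; fixed.
Sat(AG (AF (r | b))) = ∅
Sat((a & b) | (AG (AF (r | b)))) = {0}
AF ((a & b) | (AG (AF (r | b)))): least fixpoint, start Z0 = {0}, add states with every successor in Z. Z1 = {0, 3}; Z2 = {0, 1, 3}; fixed.
Sat(AF ((a & b) | (AG (AF (r | b))))) = {0, 1, 3}
|Sat(AF ((a & b) | (AG (AF (r | b)))))| = |{0, 1, 3}| = 3.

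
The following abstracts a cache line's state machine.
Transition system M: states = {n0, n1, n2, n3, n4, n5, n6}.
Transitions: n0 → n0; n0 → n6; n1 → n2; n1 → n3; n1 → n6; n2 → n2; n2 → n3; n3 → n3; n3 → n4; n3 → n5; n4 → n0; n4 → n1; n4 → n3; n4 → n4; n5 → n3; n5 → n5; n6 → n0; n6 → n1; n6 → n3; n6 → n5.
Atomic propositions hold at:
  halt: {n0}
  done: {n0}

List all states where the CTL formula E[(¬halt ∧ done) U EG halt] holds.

{n0}

Sat(¬halt) = {n1, n2, n3, n4, n5, n6}
Sat(¬halt ∧ done) = ∅
EG halt: greatest fixpoint, start Z0 = {n0}, keep only states in Sat with some successor in Z. Already a fixed point.
Sat(EG halt) = {n0}
E[(¬halt ∧ done) U EG halt]: least fixpoint, start Z0 = Sat(EG halt) = {n0}, add states in Sat(¬halt ∧ done) with some successor in Z. Already a fixed point.
Sat(E[(¬halt ∧ done) U EG halt]) = {n0}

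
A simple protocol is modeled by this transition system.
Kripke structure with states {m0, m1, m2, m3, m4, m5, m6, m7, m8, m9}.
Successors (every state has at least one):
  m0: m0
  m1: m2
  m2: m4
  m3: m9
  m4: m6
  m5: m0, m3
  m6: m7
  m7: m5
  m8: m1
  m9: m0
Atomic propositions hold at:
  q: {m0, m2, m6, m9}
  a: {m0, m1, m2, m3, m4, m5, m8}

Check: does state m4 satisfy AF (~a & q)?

Yes

Sat(~a) = {m6, m7, m9}
Sat(~a & q) = {m6, m9}
AF (~a & q): least fixpoint, start Z0 = {m6, m9}, add states with every successor in Z. Z1 = {m3, m4, m6, m9}; Z2 = {m2, m3, m4, m6, m9}; Z3 = {m1, m2, m3, m4, m6, m9}; Z4 = {m1, m2, m3, m4, m6, m8, m9}; fixed.
Sat(AF (~a & q)) = {m1, m2, m3, m4, m6, m8, m9}
m4 ∈ Sat(AF (~a & q)) = {m1, m2, m3, m4, m6, m8, m9}, so the formula holds at m4.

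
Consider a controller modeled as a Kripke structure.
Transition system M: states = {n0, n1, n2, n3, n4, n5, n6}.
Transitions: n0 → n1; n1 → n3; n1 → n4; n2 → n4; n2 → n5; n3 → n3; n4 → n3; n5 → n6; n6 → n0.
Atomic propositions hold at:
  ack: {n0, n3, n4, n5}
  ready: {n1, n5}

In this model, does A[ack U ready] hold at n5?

Yes

A[ack U ready]: least fixpoint, start Z0 = Sat(ready) = {n1, n5}, add states in Sat(ack) with every successor in Z. Z1 = {n0, n1, n5}; fixed.
Sat(A[ack U ready]) = {n0, n1, n5}
n5 ∈ Sat(A[ack U ready]) = {n0, n1, n5}, so the formula holds at n5.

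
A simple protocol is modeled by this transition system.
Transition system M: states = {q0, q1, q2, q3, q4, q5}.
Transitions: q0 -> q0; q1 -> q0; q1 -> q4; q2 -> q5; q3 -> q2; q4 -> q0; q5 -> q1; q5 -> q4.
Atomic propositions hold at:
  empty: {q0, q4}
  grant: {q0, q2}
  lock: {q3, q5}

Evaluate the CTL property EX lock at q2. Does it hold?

Sat(EX lock) = {s : some successor in {q3, q5}} = {q2}
q2 ∈ Sat(EX lock) = {q2}, so the formula holds at q2.

Yes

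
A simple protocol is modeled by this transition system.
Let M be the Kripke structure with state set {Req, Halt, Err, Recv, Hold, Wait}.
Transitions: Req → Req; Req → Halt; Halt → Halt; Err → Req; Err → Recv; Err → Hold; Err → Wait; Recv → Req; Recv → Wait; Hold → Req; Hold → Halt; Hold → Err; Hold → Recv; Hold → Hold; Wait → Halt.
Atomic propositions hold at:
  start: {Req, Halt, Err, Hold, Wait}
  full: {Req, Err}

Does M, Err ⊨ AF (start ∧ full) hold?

Yes

Sat(start ∧ full) = {Req, Err}
AF (start ∧ full): least fixpoint, start Z0 = {Req, Err}, add states with every successor in Z. Already a fixed point.
Sat(AF (start ∧ full)) = {Req, Err}
Err ∈ Sat(AF (start ∧ full)) = {Req, Err}, so the formula holds at Err.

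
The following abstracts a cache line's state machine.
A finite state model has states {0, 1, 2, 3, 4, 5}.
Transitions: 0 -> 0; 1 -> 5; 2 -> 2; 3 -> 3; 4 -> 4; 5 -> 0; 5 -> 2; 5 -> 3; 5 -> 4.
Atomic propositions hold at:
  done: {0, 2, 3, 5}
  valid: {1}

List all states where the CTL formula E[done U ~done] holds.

{1, 4, 5}

Sat(~done) = {1, 4}
E[done U ~done]: least fixpoint, start Z0 = Sat(~done) = {1, 4}, add states in Sat(done) with some successor in Z. Z1 = {1, 4, 5}; fixed.
Sat(E[done U ~done]) = {1, 4, 5}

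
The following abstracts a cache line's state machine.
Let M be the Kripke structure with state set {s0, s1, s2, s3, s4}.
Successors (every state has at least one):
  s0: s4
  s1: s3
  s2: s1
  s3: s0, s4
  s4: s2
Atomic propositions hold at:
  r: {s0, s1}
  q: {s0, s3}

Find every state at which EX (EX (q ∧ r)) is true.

Sat(q ∧ r) = {s0}
Sat(EX (q ∧ r)) = {s : some successor in {s0}} = {s3}
Sat(EX (EX (q ∧ r))) = {s : some successor in {s3}} = {s1}

{s1}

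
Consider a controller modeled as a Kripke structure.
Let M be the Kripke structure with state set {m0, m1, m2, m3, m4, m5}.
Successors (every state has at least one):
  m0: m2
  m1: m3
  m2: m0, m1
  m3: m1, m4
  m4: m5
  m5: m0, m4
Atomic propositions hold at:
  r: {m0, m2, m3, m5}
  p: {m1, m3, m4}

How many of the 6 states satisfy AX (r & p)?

1

Sat(r & p) = {m3}
Sat(AX (r & p)) = {s : every successor in {m3}} = {m1}
|Sat(AX (r & p))| = |{m1}| = 1.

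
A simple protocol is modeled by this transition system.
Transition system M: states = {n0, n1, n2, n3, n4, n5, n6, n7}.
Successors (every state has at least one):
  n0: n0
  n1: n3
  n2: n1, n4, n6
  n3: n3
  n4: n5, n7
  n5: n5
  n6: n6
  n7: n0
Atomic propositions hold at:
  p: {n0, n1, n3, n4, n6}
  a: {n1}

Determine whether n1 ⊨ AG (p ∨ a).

Yes

Sat(p ∨ a) = {n0, n1, n3, n4, n6}
AG (p ∨ a): greatest fixpoint, start Z0 = {n0, n1, n3, n4, n6}, keep only states in Sat with every successor in Z. Z1 = {n0, n1, n3, n6}; fixed.
Sat(AG (p ∨ a)) = {n0, n1, n3, n6}
n1 ∈ Sat(AG (p ∨ a)) = {n0, n1, n3, n6}, so the formula holds at n1.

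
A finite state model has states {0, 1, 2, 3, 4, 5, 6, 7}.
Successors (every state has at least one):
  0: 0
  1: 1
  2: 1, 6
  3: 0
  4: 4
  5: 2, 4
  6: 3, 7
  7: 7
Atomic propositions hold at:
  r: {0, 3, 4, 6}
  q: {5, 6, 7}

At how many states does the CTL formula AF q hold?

AF q: least fixpoint, start Z0 = {5, 6, 7}, add states with every successor in Z. Already a fixed point.
Sat(AF q) = {5, 6, 7}
|Sat(AF q)| = |{5, 6, 7}| = 3.

3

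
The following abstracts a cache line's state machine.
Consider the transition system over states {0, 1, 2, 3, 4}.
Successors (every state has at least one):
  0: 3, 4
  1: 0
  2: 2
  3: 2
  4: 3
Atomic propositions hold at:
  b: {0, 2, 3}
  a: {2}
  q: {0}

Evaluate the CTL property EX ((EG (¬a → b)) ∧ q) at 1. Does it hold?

Yes

Sat(¬a) = {0, 1, 3, 4}
Sat(¬a → b) = {0, 2, 3}
EG (¬a → b): greatest fixpoint, start Z0 = {0, 2, 3}, keep only states in Sat with some successor in Z. Already a fixed point.
Sat(EG (¬a → b)) = {0, 2, 3}
Sat((EG (¬a → b)) ∧ q) = {0}
Sat(EX ((EG (¬a → b)) ∧ q)) = {s : some successor in {0}} = {1}
1 ∈ Sat(EX ((EG (¬a → b)) ∧ q)) = {1}, so the formula holds at 1.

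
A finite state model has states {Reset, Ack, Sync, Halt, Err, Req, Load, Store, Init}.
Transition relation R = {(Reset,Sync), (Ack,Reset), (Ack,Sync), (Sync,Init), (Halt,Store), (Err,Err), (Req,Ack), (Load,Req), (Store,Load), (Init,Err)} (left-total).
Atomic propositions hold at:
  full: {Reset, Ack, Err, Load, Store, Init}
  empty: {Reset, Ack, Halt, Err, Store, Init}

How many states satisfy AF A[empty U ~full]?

Sat(~full) = {Sync, Halt, Req}
A[empty U ~full]: least fixpoint, start Z0 = Sat(~full) = {Sync, Halt, Req}, add states in Sat(empty) with every successor in Z. Z1 = {Reset, Sync, Halt, Req}; Z2 = {Reset, Ack, Sync, Halt, Req}; fixed.
Sat(A[empty U ~full]) = {Reset, Ack, Sync, Halt, Req}
AF A[empty U ~full]: least fixpoint, start Z0 = {Reset, Ack, Sync, Halt, Req}, add states with every successor in Z. Z1 = {Reset, Ack, Sync, Halt, Req, Load}; Z2 = {Reset, Ack, Sync, Halt, Req, Load, Store}; fixed.
Sat(AF A[empty U ~full]) = {Reset, Ack, Sync, Halt, Req, Load, Store}
|Sat(AF A[empty U ~full])| = |{Reset, Ack, Sync, Halt, Req, Load, Store}| = 7.

7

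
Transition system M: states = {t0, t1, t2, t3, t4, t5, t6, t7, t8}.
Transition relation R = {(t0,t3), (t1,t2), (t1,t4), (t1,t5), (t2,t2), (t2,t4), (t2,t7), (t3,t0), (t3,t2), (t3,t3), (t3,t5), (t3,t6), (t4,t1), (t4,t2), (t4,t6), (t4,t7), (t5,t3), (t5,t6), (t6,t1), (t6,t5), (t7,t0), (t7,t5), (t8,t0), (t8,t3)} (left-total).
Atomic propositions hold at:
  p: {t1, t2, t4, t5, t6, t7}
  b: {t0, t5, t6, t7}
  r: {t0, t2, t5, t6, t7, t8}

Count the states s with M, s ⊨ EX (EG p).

7

EG p: greatest fixpoint, start Z0 = {t1, t2, t4, t5, t6, t7}, keep only states in Sat with some successor in Z. Already a fixed point.
Sat(EG p) = {t1, t2, t4, t5, t6, t7}
Sat(EX (EG p)) = {s : some successor in {t1, t2, t4, t5, t6, t7}} = {t1, t2, t3, t4, t5, t6, t7}
|Sat(EX (EG p))| = |{t1, t2, t3, t4, t5, t6, t7}| = 7.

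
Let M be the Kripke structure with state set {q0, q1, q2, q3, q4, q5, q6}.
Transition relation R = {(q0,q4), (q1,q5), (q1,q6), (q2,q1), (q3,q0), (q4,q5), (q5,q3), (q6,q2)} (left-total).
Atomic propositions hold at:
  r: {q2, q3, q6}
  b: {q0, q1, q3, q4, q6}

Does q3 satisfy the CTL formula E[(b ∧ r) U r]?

Yes

Sat(b ∧ r) = {q3, q6}
E[(b ∧ r) U r]: least fixpoint, start Z0 = Sat(r) = {q2, q3, q6}, add states in Sat(b ∧ r) with some successor in Z. Already a fixed point.
Sat(E[(b ∧ r) U r]) = {q2, q3, q6}
q3 ∈ Sat(E[(b ∧ r) U r]) = {q2, q3, q6}, so the formula holds at q3.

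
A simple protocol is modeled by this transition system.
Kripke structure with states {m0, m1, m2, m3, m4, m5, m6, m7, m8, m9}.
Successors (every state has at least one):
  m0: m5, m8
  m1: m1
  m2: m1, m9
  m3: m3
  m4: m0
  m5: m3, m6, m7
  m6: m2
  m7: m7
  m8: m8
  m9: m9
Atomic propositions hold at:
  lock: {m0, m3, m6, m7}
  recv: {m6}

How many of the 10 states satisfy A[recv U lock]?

4

A[recv U lock]: least fixpoint, start Z0 = Sat(lock) = {m0, m3, m6, m7}, add states in Sat(recv) with every successor in Z. Already a fixed point.
Sat(A[recv U lock]) = {m0, m3, m6, m7}
|Sat(A[recv U lock])| = |{m0, m3, m6, m7}| = 4.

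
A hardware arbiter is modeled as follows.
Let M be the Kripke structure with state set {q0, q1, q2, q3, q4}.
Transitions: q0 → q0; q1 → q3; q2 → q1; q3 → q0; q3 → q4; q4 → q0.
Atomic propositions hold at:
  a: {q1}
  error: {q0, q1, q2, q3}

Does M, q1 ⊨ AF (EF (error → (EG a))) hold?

Yes

EG a: greatest fixpoint, start Z0 = {q1}, keep only states in Sat with some successor in Z. Z1 = ∅; fixed.
Sat(EG a) = ∅
Sat(error → (EG a)) = {q4}
EF (error → (EG a)): least fixpoint, start Z0 = {q4}, add states with some successor in Z. Z1 = {q3, q4}; Z2 = {q1, q3, q4}; Z3 = {q1, q2, q3, q4}; fixed.
Sat(EF (error → (EG a))) = {q1, q2, q3, q4}
AF (EF (error → (EG a))): least fixpoint, start Z0 = {q1, q2, q3, q4}, add states with every successor in Z. Already a fixed point.
Sat(AF (EF (error → (EG a)))) = {q1, q2, q3, q4}
q1 ∈ Sat(AF (EF (error → (EG a)))) = {q1, q2, q3, q4}, so the formula holds at q1.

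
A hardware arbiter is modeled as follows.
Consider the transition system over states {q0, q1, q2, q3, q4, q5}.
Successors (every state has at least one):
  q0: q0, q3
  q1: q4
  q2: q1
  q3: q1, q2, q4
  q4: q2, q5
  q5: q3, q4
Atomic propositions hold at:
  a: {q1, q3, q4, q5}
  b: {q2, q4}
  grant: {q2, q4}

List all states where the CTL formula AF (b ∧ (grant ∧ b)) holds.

{q1, q2, q3, q4, q5}

Sat(grant ∧ b) = {q2, q4}
Sat(b ∧ (grant ∧ b)) = {q2, q4}
AF (b ∧ (grant ∧ b)): least fixpoint, start Z0 = {q2, q4}, add states with every successor in Z. Z1 = {q1, q2, q4}; Z2 = {q1, q2, q3, q4}; Z3 = {q1, q2, q3, q4, q5}; fixed.
Sat(AF (b ∧ (grant ∧ b))) = {q1, q2, q3, q4, q5}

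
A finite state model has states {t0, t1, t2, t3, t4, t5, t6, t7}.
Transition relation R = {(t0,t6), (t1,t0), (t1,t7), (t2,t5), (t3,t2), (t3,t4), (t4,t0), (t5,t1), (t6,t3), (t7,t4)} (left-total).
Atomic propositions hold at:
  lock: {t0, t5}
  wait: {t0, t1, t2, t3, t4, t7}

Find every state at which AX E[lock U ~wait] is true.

Sat(~wait) = {t5, t6}
E[lock U ~wait]: least fixpoint, start Z0 = Sat(~wait) = {t5, t6}, add states in Sat(lock) with some successor in Z. Z1 = {t0, t5, t6}; fixed.
Sat(E[lock U ~wait]) = {t0, t5, t6}
Sat(AX E[lock U ~wait]) = {s : every successor in {t0, t5, t6}} = {t0, t2, t4}

{t0, t2, t4}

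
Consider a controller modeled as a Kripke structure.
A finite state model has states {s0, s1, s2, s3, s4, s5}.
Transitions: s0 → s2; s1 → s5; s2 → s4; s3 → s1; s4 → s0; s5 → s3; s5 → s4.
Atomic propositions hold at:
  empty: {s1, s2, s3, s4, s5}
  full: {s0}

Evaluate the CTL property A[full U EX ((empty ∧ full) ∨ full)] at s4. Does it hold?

Yes

Sat(empty ∧ full) = ∅
Sat((empty ∧ full) ∨ full) = {s0}
Sat(EX ((empty ∧ full) ∨ full)) = {s : some successor in {s0}} = {s4}
A[full U EX ((empty ∧ full) ∨ full)]: least fixpoint, start Z0 = Sat(EX ((empty ∧ full) ∨ full)) = {s4}, add states in Sat(full) with every successor in Z. Already a fixed point.
Sat(A[full U EX ((empty ∧ full) ∨ full)]) = {s4}
s4 ∈ Sat(A[full U EX ((empty ∧ full) ∨ full)]) = {s4}, so the formula holds at s4.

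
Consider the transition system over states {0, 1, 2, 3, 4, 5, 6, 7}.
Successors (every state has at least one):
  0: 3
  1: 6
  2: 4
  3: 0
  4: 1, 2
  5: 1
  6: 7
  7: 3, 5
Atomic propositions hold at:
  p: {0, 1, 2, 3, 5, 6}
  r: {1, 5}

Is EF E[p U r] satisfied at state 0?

No

E[p U r]: least fixpoint, start Z0 = Sat(r) = {1, 5}, add states in Sat(p) with some successor in Z. Already a fixed point.
Sat(E[p U r]) = {1, 5}
EF E[p U r]: least fixpoint, start Z0 = {1, 5}, add states with some successor in Z. Z1 = {1, 4, 5, 7}; Z2 = {1, 2, 4, 5, 6, 7}; fixed.
Sat(EF E[p U r]) = {1, 2, 4, 5, 6, 7}
0 ∉ Sat(EF E[p U r]) = {1, 2, 4, 5, 6, 7}, so the formula does not hold at 0.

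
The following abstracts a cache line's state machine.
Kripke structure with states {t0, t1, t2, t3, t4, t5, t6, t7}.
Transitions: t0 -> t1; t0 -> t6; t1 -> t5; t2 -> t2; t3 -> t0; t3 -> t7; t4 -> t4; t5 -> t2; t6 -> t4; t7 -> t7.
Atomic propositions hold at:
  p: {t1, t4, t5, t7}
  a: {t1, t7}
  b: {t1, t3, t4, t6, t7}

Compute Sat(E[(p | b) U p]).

{t1, t3, t4, t5, t6, t7}

Sat(p | b) = {t1, t3, t4, t5, t6, t7}
E[(p | b) U p]: least fixpoint, start Z0 = Sat(p) = {t1, t4, t5, t7}, add states in Sat(p | b) with some successor in Z. Z1 = {t1, t3, t4, t5, t6, t7}; fixed.
Sat(E[(p | b) U p]) = {t1, t3, t4, t5, t6, t7}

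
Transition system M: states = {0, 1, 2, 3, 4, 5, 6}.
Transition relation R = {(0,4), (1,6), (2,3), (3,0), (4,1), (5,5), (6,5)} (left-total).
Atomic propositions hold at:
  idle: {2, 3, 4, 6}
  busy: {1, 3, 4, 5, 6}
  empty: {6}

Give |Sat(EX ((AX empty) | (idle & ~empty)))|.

Sat(AX empty) = {s : every successor in {6}} = {1}
Sat(~empty) = {0, 1, 2, 3, 4, 5}
Sat(idle & ~empty) = {2, 3, 4}
Sat((AX empty) | (idle & ~empty)) = {1, 2, 3, 4}
Sat(EX ((AX empty) | (idle & ~empty))) = {s : some successor in {1, 2, 3, 4}} = {0, 2, 4}
|Sat(EX ((AX empty) | (idle & ~empty)))| = |{0, 2, 4}| = 3.

3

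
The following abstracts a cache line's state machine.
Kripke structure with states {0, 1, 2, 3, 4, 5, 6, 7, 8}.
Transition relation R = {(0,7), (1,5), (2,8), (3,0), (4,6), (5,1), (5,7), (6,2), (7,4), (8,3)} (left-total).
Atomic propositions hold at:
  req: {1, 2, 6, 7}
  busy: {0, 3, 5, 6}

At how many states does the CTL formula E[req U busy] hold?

E[req U busy]: least fixpoint, start Z0 = Sat(busy) = {0, 3, 5, 6}, add states in Sat(req) with some successor in Z. Z1 = {0, 1, 3, 5, 6}; fixed.
Sat(E[req U busy]) = {0, 1, 3, 5, 6}
|Sat(E[req U busy])| = |{0, 1, 3, 5, 6}| = 5.

5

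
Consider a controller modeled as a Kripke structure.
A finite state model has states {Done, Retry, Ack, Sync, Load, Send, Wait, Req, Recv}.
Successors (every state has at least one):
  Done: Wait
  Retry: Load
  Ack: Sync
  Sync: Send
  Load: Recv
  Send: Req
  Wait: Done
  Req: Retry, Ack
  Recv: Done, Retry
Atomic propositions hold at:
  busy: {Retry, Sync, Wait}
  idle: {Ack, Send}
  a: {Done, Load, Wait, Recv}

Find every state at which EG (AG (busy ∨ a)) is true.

Sat(busy ∨ a) = {Done, Retry, Sync, Load, Wait, Recv}
AG (busy ∨ a): greatest fixpoint, start Z0 = {Done, Retry, Sync, Load, Wait, Recv}, keep only states in Sat with every successor in Z. Z1 = {Done, Retry, Load, Wait, Recv}; fixed.
Sat(AG (busy ∨ a)) = {Done, Retry, Load, Wait, Recv}
EG (AG (busy ∨ a)): greatest fixpoint, start Z0 = {Done, Retry, Load, Wait, Recv}, keep only states in Sat with some successor in Z. Already a fixed point.
Sat(EG (AG (busy ∨ a))) = {Done, Retry, Load, Wait, Recv}

{Done, Retry, Load, Wait, Recv}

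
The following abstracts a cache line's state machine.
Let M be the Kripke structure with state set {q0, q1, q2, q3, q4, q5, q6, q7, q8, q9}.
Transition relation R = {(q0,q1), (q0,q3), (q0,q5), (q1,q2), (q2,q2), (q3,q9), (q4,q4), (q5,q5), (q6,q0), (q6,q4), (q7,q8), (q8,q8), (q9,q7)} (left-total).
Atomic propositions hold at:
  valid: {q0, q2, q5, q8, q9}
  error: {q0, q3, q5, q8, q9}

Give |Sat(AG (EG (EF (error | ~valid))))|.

Sat(~valid) = {q1, q3, q4, q6, q7}
Sat(error | ~valid) = {q0, q1, q3, q4, q5, q6, q7, q8, q9}
EF (error | ~valid): least fixpoint, start Z0 = {q0, q1, q3, q4, q5, q6, q7, q8, q9}, add states with some successor in Z. Already a fixed point.
Sat(EF (error | ~valid)) = {q0, q1, q3, q4, q5, q6, q7, q8, q9}
EG (EF (error | ~valid)): greatest fixpoint, start Z0 = {q0, q1, q3, q4, q5, q6, q7, q8, q9}, keep only states in Sat with some successor in Z. Z1 = {q0, q3, q4, q5, q6, q7, q8, q9}; fixed.
Sat(EG (EF (error | ~valid))) = {q0, q3, q4, q5, q6, q7, q8, q9}
AG (EG (EF (error | ~valid))): greatest fixpoint, start Z0 = {q0, q3, q4, q5, q6, q7, q8, q9}, keep only states in Sat with every successor in Z. Z1 = {q3, q4, q5, q6, q7, q8, q9}; Z2 = {q3, q4, q5, q7, q8, q9}; fixed.
Sat(AG (EG (EF (error | ~valid)))) = {q3, q4, q5, q7, q8, q9}
|Sat(AG (EG (EF (error | ~valid))))| = |{q3, q4, q5, q7, q8, q9}| = 6.

6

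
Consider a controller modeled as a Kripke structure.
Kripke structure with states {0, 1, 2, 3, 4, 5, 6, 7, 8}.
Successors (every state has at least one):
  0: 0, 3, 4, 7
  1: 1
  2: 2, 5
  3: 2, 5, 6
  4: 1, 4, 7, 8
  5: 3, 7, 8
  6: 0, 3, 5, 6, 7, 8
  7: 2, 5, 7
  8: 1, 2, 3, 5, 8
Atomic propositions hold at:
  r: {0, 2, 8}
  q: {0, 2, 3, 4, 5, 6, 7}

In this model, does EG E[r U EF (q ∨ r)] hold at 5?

Sat(q ∨ r) = {0, 2, 3, 4, 5, 6, 7, 8}
EF (q ∨ r): least fixpoint, start Z0 = {0, 2, 3, 4, 5, 6, 7, 8}, add states with some successor in Z. Already a fixed point.
Sat(EF (q ∨ r)) = {0, 2, 3, 4, 5, 6, 7, 8}
E[r U EF (q ∨ r)]: least fixpoint, start Z0 = Sat(EF (q ∨ r)) = {0, 2, 3, 4, 5, 6, 7, 8}, add states in Sat(r) with some successor in Z. Already a fixed point.
Sat(E[r U EF (q ∨ r)]) = {0, 2, 3, 4, 5, 6, 7, 8}
EG E[r U EF (q ∨ r)]: greatest fixpoint, start Z0 = {0, 2, 3, 4, 5, 6, 7, 8}, keep only states in Sat with some successor in Z. Already a fixed point.
Sat(EG E[r U EF (q ∨ r)]) = {0, 2, 3, 4, 5, 6, 7, 8}
5 ∈ Sat(EG E[r U EF (q ∨ r)]) = {0, 2, 3, 4, 5, 6, 7, 8}, so the formula holds at 5.

Yes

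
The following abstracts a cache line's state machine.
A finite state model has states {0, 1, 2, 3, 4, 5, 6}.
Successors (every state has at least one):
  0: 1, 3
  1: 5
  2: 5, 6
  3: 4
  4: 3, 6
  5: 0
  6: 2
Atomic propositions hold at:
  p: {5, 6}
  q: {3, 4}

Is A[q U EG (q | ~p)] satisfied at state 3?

Yes

Sat(~p) = {0, 1, 2, 3, 4}
Sat(q | ~p) = {0, 1, 2, 3, 4}
EG (q | ~p): greatest fixpoint, start Z0 = {0, 1, 2, 3, 4}, keep only states in Sat with some successor in Z. Z1 = {0, 3, 4}; fixed.
Sat(EG (q | ~p)) = {0, 3, 4}
A[q U EG (q | ~p)]: least fixpoint, start Z0 = Sat(EG (q | ~p)) = {0, 3, 4}, add states in Sat(q) with every successor in Z. Already a fixed point.
Sat(A[q U EG (q | ~p)]) = {0, 3, 4}
3 ∈ Sat(A[q U EG (q | ~p)]) = {0, 3, 4}, so the formula holds at 3.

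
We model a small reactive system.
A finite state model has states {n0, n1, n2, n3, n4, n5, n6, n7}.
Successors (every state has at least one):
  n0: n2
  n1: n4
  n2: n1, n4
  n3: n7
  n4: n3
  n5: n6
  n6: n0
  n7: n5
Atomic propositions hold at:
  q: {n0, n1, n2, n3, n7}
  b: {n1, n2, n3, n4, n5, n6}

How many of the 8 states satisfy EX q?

5

Sat(EX q) = {s : some successor in {n0, n1, n2, n3, n7}} = {n0, n2, n3, n4, n6}
|Sat(EX q)| = |{n0, n2, n3, n4, n6}| = 5.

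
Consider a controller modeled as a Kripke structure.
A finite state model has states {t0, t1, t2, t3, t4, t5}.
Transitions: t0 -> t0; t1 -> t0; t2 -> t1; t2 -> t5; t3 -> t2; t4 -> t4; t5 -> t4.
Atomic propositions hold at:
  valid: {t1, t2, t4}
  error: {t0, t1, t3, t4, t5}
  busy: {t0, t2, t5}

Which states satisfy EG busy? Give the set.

EG busy: greatest fixpoint, start Z0 = {t0, t2, t5}, keep only states in Sat with some successor in Z. Z1 = {t0, t2}; Z2 = {t0}; fixed.
Sat(EG busy) = {t0}

{t0}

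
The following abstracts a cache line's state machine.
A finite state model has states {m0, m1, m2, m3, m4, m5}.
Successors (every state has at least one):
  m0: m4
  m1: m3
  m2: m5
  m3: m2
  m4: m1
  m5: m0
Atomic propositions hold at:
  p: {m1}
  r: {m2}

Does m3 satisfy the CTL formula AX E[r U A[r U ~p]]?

Sat(~p) = {m0, m2, m3, m4, m5}
A[r U ~p]: least fixpoint, start Z0 = Sat(~p) = {m0, m2, m3, m4, m5}, add states in Sat(r) with every successor in Z. Already a fixed point.
Sat(A[r U ~p]) = {m0, m2, m3, m4, m5}
E[r U A[r U ~p]]: least fixpoint, start Z0 = Sat(A[r U ~p]) = {m0, m2, m3, m4, m5}, add states in Sat(r) with some successor in Z. Already a fixed point.
Sat(E[r U A[r U ~p]]) = {m0, m2, m3, m4, m5}
Sat(AX E[r U A[r U ~p]]) = {s : every successor in {m0, m2, m3, m4, m5}} = {m0, m1, m2, m3, m5}
m3 ∈ Sat(AX E[r U A[r U ~p]]) = {m0, m1, m2, m3, m5}, so the formula holds at m3.

Yes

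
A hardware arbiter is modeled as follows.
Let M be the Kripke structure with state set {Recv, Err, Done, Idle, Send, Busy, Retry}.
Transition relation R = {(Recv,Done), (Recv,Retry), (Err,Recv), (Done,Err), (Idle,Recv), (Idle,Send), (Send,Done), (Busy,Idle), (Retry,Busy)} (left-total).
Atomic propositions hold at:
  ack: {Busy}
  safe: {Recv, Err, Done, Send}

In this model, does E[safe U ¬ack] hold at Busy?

Sat(¬ack) = {Recv, Err, Done, Idle, Send, Retry}
E[safe U ¬ack]: least fixpoint, start Z0 = Sat(¬ack) = {Recv, Err, Done, Idle, Send, Retry}, add states in Sat(safe) with some successor in Z. Already a fixed point.
Sat(E[safe U ¬ack]) = {Recv, Err, Done, Idle, Send, Retry}
Busy ∉ Sat(E[safe U ¬ack]) = {Recv, Err, Done, Idle, Send, Retry}, so the formula does not hold at Busy.

No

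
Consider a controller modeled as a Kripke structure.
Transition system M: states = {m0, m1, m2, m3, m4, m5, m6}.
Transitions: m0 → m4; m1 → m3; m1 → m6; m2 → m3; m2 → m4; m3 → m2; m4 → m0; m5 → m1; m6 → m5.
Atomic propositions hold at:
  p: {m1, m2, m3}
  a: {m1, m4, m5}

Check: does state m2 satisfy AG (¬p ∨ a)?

No

Sat(¬p) = {m0, m4, m5, m6}
Sat(¬p ∨ a) = {m0, m1, m4, m5, m6}
AG (¬p ∨ a): greatest fixpoint, start Z0 = {m0, m1, m4, m5, m6}, keep only states in Sat with every successor in Z. Z1 = {m0, m4, m5, m6}; Z2 = {m0, m4, m6}; Z3 = {m0, m4}; fixed.
Sat(AG (¬p ∨ a)) = {m0, m4}
m2 ∉ Sat(AG (¬p ∨ a)) = {m0, m4}, so the formula does not hold at m2.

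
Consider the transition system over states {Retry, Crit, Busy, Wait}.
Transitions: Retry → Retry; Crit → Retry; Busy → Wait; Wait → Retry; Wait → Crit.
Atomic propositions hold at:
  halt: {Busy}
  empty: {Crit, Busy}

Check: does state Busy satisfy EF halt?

Yes

EF halt: least fixpoint, start Z0 = {Busy}, add states with some successor in Z. Already a fixed point.
Sat(EF halt) = {Busy}
Busy ∈ Sat(EF halt) = {Busy}, so the formula holds at Busy.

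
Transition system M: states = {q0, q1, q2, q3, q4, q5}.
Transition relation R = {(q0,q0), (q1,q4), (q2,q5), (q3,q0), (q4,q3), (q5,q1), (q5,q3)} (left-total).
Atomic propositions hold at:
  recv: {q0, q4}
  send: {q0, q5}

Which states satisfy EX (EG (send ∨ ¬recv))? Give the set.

{q0, q2, q3, q4, q5}

Sat(¬recv) = {q1, q2, q3, q5}
Sat(send ∨ ¬recv) = {q0, q1, q2, q3, q5}
EG (send ∨ ¬recv): greatest fixpoint, start Z0 = {q0, q1, q2, q3, q5}, keep only states in Sat with some successor in Z. Z1 = {q0, q2, q3, q5}; fixed.
Sat(EG (send ∨ ¬recv)) = {q0, q2, q3, q5}
Sat(EX (EG (send ∨ ¬recv))) = {s : some successor in {q0, q2, q3, q5}} = {q0, q2, q3, q4, q5}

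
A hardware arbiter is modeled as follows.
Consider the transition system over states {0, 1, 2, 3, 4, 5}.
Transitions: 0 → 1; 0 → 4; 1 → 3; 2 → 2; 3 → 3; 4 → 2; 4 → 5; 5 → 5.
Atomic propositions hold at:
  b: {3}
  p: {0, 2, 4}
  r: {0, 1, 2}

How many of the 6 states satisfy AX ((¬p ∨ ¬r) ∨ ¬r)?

Sat(¬p) = {1, 3, 5}
Sat(¬r) = {3, 4, 5}
Sat(¬p ∨ ¬r) = {1, 3, 4, 5}
Sat((¬p ∨ ¬r) ∨ ¬r) = {1, 3, 4, 5}
Sat(AX ((¬p ∨ ¬r) ∨ ¬r)) = {s : every successor in {1, 3, 4, 5}} = {0, 1, 3, 5}
|Sat(AX ((¬p ∨ ¬r) ∨ ¬r))| = |{0, 1, 3, 5}| = 4.

4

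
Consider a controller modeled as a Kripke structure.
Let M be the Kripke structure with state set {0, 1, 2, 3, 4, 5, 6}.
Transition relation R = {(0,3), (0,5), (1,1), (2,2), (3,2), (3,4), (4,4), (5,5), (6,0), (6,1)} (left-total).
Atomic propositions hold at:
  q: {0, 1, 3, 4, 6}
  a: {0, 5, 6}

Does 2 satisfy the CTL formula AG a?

No

AG a: greatest fixpoint, start Z0 = {0, 5, 6}, keep only states in Sat with every successor in Z. Z1 = {5}; fixed.
Sat(AG a) = {5}
2 ∉ Sat(AG a) = {5}, so the formula does not hold at 2.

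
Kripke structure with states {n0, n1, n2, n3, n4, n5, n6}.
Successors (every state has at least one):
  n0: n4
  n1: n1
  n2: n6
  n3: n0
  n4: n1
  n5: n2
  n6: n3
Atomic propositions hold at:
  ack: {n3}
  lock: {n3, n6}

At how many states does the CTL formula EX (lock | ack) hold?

Sat(lock | ack) = {n3, n6}
Sat(EX (lock | ack)) = {s : some successor in {n3, n6}} = {n2, n6}
|Sat(EX (lock | ack))| = |{n2, n6}| = 2.

2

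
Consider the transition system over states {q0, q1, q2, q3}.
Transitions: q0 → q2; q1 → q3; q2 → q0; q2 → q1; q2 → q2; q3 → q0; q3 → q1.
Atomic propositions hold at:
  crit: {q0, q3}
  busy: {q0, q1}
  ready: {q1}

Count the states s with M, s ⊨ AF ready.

AF ready: least fixpoint, start Z0 = {q1}, add states with every successor in Z. Already a fixed point.
Sat(AF ready) = {q1}
|Sat(AF ready)| = |{q1}| = 1.

1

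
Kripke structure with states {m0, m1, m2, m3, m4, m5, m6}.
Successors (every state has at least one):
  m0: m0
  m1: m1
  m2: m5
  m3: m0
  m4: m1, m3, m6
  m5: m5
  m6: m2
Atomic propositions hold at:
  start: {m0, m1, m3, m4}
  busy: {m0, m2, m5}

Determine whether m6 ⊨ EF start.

No

EF start: least fixpoint, start Z0 = {m0, m1, m3, m4}, add states with some successor in Z. Already a fixed point.
Sat(EF start) = {m0, m1, m3, m4}
m6 ∉ Sat(EF start) = {m0, m1, m3, m4}, so the formula does not hold at m6.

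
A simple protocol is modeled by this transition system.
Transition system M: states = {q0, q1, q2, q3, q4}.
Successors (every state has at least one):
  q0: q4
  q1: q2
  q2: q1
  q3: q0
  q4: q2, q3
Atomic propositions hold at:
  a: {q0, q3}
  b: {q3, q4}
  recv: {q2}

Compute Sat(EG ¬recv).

Sat(¬recv) = {q0, q1, q3, q4}
EG ¬recv: greatest fixpoint, start Z0 = {q0, q1, q3, q4}, keep only states in Sat with some successor in Z. Z1 = {q0, q3, q4}; fixed.
Sat(EG ¬recv) = {q0, q3, q4}

{q0, q3, q4}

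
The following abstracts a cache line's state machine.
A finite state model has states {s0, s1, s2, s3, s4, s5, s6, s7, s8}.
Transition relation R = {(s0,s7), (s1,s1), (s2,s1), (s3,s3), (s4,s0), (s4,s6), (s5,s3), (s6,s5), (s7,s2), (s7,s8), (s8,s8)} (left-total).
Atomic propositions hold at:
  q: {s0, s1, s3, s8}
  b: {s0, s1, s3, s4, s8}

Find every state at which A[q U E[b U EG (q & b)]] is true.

Sat(q & b) = {s0, s1, s3, s8}
EG (q & b): greatest fixpoint, start Z0 = {s0, s1, s3, s8}, keep only states in Sat with some successor in Z. Z1 = {s1, s3, s8}; fixed.
Sat(EG (q & b)) = {s1, s3, s8}
E[b U EG (q & b)]: least fixpoint, start Z0 = Sat(EG (q & b)) = {s1, s3, s8}, add states in Sat(b) with some successor in Z. Already a fixed point.
Sat(E[b U EG (q & b)]) = {s1, s3, s8}
A[q U E[b U EG (q & b)]]: least fixpoint, start Z0 = Sat(E[b U EG (q & b)]) = {s1, s3, s8}, add states in Sat(q) with every successor in Z. Already a fixed point.
Sat(A[q U E[b U EG (q & b)]]) = {s1, s3, s8}

{s1, s3, s8}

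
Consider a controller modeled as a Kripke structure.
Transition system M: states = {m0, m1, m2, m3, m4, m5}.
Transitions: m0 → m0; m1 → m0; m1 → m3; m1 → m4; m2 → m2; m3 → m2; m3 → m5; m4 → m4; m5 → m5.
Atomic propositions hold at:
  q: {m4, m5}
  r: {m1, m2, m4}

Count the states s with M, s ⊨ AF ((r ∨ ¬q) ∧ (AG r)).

2

Sat(¬q) = {m0, m1, m2, m3}
Sat(r ∨ ¬q) = {m0, m1, m2, m3, m4}
AG r: greatest fixpoint, start Z0 = {m1, m2, m4}, keep only states in Sat with every successor in Z. Z1 = {m2, m4}; fixed.
Sat(AG r) = {m2, m4}
Sat((r ∨ ¬q) ∧ (AG r)) = {m2, m4}
AF ((r ∨ ¬q) ∧ (AG r)): least fixpoint, start Z0 = {m2, m4}, add states with every successor in Z. Already a fixed point.
Sat(AF ((r ∨ ¬q) ∧ (AG r))) = {m2, m4}
|Sat(AF ((r ∨ ¬q) ∧ (AG r)))| = |{m2, m4}| = 2.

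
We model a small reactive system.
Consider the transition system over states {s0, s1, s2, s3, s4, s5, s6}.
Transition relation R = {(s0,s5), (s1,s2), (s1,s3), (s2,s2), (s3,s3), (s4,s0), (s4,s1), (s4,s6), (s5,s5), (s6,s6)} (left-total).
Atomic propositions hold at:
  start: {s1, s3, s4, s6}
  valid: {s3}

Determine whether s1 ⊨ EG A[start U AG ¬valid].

Sat(¬valid) = {s0, s1, s2, s4, s5, s6}
AG ¬valid: greatest fixpoint, start Z0 = {s0, s1, s2, s4, s5, s6}, keep only states in Sat with every successor in Z. Z1 = {s0, s2, s4, s5, s6}; Z2 = {s0, s2, s5, s6}; fixed.
Sat(AG ¬valid) = {s0, s2, s5, s6}
A[start U AG ¬valid]: least fixpoint, start Z0 = Sat(AG ¬valid) = {s0, s2, s5, s6}, add states in Sat(start) with every successor in Z. Already a fixed point.
Sat(A[start U AG ¬valid]) = {s0, s2, s5, s6}
EG A[start U AG ¬valid]: greatest fixpoint, start Z0 = {s0, s2, s5, s6}, keep only states in Sat with some successor in Z. Already a fixed point.
Sat(EG A[start U AG ¬valid]) = {s0, s2, s5, s6}
s1 ∉ Sat(EG A[start U AG ¬valid]) = {s0, s2, s5, s6}, so the formula does not hold at s1.

No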